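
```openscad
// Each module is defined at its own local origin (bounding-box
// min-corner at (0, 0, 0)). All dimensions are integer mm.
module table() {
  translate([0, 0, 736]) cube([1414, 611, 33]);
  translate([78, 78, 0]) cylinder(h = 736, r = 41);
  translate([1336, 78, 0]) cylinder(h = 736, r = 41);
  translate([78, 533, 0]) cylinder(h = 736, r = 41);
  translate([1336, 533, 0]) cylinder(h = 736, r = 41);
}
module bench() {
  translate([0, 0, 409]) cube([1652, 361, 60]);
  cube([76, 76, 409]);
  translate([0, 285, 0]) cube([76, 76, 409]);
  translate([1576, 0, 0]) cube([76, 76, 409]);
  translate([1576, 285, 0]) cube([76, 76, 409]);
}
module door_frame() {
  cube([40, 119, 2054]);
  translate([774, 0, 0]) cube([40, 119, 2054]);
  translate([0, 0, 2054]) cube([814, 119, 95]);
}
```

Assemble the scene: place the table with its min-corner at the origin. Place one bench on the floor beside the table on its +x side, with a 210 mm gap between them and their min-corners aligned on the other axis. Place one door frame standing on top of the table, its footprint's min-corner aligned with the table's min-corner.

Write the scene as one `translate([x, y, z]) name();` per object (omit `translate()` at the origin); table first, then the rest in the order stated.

table();
translate([1624, 0, 0]) bench();
translate([0, 0, 769]) door_frame();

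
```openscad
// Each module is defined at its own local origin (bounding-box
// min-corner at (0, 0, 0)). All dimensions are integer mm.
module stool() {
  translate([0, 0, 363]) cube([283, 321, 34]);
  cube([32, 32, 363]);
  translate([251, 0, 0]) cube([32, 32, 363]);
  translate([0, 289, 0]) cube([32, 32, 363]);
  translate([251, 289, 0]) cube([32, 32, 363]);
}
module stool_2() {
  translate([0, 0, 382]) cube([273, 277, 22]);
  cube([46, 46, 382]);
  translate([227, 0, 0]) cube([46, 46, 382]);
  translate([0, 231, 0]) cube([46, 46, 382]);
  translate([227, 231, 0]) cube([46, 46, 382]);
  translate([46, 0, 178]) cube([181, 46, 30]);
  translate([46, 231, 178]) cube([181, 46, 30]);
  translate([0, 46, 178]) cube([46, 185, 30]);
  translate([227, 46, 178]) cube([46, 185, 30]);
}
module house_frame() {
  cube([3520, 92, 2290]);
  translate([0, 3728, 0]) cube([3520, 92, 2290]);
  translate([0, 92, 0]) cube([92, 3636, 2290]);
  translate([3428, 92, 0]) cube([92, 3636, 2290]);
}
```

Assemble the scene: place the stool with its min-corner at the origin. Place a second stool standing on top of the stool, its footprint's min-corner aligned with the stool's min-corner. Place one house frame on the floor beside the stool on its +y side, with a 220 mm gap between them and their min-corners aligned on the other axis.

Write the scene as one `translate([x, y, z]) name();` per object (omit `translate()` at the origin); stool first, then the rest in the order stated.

stool();
translate([0, 0, 397]) stool_2();
translate([0, 541, 0]) house_frame();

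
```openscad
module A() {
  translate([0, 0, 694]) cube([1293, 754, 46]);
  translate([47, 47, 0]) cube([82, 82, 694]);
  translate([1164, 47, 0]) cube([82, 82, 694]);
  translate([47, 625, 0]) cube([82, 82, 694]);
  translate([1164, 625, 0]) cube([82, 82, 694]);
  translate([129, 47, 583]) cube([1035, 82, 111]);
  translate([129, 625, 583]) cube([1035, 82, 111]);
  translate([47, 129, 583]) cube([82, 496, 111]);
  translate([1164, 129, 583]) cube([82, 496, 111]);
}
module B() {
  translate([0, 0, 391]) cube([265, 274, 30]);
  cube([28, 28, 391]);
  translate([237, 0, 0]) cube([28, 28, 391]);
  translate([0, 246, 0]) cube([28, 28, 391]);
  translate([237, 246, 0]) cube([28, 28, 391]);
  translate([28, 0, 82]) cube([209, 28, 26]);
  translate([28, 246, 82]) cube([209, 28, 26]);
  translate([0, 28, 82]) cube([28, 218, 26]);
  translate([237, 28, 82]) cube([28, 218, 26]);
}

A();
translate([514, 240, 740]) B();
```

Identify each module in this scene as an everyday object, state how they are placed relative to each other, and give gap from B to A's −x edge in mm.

A is a table. B is a stool. The stool is on top of the table, centred. The gap from the stool to the table's −x edge is 514 mm.

The stool's min-x is at 514; the table's min-x is 0; gap = 514 mm.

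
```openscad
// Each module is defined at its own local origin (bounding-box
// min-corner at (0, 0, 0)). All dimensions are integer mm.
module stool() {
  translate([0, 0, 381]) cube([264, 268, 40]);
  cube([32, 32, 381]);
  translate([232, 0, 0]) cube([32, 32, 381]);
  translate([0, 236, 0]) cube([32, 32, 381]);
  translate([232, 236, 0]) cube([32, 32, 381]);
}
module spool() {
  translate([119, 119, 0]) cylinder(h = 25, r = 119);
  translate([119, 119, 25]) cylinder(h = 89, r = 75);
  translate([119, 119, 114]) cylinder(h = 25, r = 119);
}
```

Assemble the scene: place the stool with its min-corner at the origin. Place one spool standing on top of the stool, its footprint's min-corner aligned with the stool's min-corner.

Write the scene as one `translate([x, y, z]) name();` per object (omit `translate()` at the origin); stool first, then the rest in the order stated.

stool();
translate([0, 0, 421]) spool();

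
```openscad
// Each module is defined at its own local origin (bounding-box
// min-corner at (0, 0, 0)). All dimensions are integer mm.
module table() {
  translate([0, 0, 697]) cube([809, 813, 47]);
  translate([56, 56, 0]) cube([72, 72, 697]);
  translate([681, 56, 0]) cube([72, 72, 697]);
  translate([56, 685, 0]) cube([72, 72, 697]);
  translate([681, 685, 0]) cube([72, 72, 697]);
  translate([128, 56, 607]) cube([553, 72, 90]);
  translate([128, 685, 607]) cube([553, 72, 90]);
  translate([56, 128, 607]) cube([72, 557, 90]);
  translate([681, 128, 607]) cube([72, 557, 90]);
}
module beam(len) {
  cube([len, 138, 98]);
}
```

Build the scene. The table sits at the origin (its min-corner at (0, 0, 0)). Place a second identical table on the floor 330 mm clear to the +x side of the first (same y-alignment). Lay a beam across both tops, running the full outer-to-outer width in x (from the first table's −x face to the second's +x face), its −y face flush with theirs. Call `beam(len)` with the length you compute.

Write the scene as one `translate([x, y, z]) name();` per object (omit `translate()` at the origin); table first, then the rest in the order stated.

table();
translate([1139, 0, 0]) table();
translate([0, 0, 744]) beam(1948);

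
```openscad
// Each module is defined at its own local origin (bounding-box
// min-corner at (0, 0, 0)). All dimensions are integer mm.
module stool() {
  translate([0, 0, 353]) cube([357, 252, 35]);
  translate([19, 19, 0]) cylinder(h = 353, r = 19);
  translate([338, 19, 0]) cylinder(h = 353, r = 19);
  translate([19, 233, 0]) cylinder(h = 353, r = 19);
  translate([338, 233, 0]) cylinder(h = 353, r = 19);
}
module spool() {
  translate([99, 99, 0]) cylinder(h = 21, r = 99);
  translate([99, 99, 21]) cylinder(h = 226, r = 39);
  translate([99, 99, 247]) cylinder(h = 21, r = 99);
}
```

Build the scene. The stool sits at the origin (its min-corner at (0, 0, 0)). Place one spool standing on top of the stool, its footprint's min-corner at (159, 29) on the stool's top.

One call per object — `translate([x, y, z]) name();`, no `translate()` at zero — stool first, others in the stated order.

stool();
translate([159, 29, 388]) spool();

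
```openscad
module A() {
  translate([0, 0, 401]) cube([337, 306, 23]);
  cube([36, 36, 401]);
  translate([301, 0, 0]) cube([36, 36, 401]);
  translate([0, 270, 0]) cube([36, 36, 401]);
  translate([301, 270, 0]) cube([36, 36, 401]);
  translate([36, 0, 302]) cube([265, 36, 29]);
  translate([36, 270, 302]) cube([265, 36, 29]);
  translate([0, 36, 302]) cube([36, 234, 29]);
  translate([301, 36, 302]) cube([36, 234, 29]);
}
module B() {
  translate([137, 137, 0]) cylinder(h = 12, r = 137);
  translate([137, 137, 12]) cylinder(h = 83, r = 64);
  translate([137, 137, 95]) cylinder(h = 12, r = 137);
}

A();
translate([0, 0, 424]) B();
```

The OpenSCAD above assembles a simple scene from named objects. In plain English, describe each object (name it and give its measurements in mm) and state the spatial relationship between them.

A is a four-legged stool. The seat is 337×306 mm, 23 mm thick, top at z = 424 mm. It stands on four square legs, each 36×36 mm in cross-section, from z = 0 to the seat underside, each flush with a corner of the seat. Four stretchers, 36 mm wide and 29 mm tall, connect adjacent legs with their undersides at z = 302 mm, each running between the inner faces of the legs it joins and aligned with the legs' outer faces on the other axis.

B is a spool: two coaxial disc flanges of radius 137 mm and thickness 12 mm, joined by a core cylinder of radius 64 mm and height 83 mm. The lower flange rests on z = 0 and the three cylinders share a vertical axis.

The spool is on top of the stool.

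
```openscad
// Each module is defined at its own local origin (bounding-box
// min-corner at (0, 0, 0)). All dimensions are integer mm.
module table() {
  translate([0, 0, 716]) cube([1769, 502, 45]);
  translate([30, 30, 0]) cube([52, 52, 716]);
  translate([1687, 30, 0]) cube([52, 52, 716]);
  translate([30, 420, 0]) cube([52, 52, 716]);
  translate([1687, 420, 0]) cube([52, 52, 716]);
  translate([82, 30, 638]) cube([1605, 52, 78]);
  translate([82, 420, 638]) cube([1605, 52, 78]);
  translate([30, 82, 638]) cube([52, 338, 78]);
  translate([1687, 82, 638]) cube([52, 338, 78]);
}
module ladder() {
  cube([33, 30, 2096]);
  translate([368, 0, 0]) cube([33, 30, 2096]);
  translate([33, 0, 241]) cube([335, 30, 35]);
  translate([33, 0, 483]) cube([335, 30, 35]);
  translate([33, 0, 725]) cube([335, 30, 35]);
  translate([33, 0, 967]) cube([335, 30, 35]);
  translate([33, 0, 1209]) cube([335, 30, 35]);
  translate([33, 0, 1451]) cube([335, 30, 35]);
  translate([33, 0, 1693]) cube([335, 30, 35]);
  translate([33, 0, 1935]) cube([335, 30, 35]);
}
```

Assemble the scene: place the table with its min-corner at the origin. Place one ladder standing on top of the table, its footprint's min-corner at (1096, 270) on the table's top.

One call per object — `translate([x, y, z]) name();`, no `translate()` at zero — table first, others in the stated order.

table();
translate([1096, 270, 761]) ladder();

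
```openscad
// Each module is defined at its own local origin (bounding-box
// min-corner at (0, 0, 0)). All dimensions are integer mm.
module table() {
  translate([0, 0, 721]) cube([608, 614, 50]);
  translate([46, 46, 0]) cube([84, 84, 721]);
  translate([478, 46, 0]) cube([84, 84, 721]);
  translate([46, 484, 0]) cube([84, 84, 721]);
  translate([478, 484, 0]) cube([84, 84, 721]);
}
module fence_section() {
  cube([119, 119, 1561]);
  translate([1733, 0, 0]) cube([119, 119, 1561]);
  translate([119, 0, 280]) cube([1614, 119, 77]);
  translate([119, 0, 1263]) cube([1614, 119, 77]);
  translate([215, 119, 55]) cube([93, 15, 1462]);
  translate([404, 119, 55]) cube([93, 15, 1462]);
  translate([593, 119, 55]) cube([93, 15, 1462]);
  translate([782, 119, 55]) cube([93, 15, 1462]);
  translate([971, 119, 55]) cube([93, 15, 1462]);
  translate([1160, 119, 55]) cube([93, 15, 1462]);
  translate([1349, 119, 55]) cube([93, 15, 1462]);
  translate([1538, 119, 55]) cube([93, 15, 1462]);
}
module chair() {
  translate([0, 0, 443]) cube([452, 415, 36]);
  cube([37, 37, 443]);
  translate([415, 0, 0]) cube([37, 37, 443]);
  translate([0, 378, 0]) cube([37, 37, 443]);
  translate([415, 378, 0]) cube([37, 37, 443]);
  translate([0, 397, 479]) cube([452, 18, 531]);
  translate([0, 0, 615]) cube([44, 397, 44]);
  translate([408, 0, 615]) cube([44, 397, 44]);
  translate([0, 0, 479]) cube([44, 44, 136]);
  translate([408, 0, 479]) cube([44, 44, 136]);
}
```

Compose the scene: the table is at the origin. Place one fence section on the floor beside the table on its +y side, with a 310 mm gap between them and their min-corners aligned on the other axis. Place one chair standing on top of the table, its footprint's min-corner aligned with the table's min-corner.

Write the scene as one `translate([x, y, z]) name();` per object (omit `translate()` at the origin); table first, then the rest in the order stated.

table();
translate([0, 924, 0]) fence_section();
translate([0, 0, 771]) chair();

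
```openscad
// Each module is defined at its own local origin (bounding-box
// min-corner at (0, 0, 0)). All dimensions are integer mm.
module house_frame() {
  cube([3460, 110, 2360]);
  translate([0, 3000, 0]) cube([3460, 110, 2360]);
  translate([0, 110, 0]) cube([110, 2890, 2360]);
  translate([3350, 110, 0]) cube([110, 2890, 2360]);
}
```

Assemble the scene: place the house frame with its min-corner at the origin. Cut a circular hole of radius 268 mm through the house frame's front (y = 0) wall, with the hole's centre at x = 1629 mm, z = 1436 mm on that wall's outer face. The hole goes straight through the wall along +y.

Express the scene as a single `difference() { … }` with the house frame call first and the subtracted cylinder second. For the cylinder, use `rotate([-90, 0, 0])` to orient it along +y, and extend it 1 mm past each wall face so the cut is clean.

difference() {
  house_frame();
  translate([1629, -1, 1436]) rotate([-90, 0, 0]) cylinder(h = 112, r = 268);
}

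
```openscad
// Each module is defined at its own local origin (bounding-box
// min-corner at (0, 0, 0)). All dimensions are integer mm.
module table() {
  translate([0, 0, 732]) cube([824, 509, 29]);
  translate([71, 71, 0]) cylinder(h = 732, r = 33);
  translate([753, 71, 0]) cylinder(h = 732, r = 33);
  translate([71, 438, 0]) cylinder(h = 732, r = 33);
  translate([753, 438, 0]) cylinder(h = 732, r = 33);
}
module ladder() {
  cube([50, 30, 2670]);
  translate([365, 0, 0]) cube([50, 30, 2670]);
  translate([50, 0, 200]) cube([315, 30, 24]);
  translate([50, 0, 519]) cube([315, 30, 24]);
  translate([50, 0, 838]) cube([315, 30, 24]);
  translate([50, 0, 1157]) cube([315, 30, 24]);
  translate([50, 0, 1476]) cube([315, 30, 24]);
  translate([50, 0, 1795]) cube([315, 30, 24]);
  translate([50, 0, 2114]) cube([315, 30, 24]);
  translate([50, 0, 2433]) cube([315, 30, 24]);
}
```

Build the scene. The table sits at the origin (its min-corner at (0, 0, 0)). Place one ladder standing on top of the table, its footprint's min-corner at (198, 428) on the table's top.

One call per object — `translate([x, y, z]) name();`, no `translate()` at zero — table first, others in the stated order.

table();
translate([198, 428, 761]) ladder();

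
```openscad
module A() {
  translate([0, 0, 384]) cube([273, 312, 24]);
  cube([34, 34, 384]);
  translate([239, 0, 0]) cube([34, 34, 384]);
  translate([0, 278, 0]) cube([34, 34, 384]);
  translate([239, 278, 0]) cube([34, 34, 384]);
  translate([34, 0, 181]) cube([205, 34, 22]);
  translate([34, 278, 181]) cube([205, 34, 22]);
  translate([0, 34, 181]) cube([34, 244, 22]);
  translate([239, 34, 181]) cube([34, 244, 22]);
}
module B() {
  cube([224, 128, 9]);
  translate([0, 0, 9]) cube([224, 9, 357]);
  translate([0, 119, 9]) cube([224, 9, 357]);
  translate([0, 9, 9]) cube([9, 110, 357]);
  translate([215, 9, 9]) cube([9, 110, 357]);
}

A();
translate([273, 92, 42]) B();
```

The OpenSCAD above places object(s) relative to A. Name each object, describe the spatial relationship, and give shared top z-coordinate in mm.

A is a stool. B is an open box. The open box is beside the stool with their tops flush at z = 408. The shared top z-coordinate is 408 mm.

Both tops at z = 408 mm.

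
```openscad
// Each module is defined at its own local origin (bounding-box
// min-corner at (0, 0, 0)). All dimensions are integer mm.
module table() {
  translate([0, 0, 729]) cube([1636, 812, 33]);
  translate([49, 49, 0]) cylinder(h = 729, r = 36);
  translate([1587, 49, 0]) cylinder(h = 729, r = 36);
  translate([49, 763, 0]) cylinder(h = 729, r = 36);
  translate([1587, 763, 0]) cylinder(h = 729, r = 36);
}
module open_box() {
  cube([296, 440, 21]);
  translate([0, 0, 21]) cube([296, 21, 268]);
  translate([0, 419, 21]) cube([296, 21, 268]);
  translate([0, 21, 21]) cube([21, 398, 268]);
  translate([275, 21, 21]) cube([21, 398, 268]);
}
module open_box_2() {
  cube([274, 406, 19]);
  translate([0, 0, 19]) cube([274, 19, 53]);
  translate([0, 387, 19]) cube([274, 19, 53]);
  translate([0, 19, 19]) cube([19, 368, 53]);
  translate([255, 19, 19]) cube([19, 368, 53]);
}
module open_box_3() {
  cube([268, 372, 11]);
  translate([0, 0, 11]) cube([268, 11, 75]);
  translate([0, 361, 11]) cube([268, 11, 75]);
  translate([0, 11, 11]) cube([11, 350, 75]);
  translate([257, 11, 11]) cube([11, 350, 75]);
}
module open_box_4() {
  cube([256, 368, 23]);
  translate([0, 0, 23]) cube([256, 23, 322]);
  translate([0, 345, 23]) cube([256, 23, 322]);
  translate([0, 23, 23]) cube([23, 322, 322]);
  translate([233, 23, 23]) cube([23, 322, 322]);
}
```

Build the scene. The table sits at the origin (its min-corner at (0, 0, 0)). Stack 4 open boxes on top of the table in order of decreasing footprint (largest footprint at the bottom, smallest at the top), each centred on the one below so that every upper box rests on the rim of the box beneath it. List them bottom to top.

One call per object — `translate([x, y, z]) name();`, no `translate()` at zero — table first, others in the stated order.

table();
translate([670, 186, 762]) open_box();
translate([681, 203, 1051]) open_box_2();
translate([684, 220, 1123]) open_box_3();
translate([690, 222, 1209]) open_box_4();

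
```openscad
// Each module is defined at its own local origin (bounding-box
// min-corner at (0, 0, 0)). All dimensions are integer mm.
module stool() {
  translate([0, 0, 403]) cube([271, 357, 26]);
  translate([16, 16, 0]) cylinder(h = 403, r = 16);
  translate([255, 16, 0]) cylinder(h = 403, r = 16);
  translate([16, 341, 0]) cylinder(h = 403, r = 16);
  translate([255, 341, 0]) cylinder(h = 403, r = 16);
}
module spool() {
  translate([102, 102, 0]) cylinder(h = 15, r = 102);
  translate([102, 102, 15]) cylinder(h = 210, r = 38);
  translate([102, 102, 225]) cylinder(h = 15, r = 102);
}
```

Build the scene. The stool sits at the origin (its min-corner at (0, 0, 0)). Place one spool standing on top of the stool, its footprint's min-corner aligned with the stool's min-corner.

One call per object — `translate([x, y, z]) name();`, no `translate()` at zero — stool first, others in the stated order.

stool();
translate([0, 0, 429]) spool();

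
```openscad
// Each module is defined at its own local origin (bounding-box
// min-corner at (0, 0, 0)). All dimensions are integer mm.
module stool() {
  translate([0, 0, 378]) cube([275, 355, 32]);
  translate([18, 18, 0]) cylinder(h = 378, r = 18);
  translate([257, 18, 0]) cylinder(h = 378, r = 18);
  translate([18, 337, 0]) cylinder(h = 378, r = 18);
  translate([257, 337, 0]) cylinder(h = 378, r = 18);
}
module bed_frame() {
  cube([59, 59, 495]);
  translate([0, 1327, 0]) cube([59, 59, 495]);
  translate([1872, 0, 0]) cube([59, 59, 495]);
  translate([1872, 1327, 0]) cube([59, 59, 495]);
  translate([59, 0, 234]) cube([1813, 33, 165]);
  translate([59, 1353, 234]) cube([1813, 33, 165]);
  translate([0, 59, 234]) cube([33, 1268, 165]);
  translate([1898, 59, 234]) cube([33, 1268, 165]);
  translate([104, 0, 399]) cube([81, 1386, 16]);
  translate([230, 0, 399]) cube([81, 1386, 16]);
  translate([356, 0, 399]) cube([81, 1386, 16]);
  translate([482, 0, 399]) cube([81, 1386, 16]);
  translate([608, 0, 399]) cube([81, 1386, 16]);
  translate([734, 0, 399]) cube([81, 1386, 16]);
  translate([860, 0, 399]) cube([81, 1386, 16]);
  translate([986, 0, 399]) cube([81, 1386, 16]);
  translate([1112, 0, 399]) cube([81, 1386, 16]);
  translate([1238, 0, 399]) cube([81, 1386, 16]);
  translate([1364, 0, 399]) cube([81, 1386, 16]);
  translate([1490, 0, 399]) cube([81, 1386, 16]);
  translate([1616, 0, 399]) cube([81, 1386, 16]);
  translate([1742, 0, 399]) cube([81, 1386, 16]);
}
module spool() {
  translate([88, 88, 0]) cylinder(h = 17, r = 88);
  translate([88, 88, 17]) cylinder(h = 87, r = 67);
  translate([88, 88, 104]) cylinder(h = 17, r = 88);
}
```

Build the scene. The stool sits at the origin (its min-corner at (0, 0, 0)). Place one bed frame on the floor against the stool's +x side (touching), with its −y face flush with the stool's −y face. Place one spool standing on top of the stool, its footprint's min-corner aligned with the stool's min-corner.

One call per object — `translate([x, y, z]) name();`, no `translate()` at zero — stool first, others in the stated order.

stool();
translate([275, 0, 0]) bed_frame();
translate([0, 0, 410]) spool();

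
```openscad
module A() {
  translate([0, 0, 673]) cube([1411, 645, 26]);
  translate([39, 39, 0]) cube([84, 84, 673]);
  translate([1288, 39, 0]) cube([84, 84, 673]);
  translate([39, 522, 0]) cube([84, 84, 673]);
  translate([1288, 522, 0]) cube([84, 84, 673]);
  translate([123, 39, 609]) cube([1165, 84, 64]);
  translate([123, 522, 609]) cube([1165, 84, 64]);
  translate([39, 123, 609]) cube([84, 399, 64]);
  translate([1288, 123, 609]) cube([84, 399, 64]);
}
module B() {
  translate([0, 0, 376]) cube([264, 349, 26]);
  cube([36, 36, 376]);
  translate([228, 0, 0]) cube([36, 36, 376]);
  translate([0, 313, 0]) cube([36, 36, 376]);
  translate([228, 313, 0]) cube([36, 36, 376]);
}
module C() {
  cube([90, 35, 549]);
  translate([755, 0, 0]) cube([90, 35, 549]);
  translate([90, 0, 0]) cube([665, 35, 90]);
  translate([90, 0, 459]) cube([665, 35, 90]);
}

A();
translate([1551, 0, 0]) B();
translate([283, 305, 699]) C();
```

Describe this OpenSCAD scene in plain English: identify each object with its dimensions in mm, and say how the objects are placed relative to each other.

A is a table: top 1411 mm (x) × 645 mm (y), 26 mm thick, upper face at z = 699 mm, on four 84×84 mm square legs, each inset 39 mm from the nearest pair of top edges, running from z = 0 to the bottom of the top. Four apron rails, 84 mm thick and 64 mm tall, run between adjacent legs with their top edges flush with the underside of the top and their outer faces flush with the legs' outer faces.

B is a four-legged stool. The seat is a 264×349×26 mm slab whose top surface is at z = 402 mm; four square legs, each 36×36 mm in cross-section, run from the floor (z = 0) to the underside of the seat, each flush with a corner of the seat.

C is a rectangular picture frame lying in the x–z plane (depth along y). The opening is 665 mm wide (x) by 369 mm tall (z), surrounded by a border 90 mm wide on all four sides. The frame is 35 mm deep and is made of two full-height vertical stiles with two horizontal rails fitted between them.

The stool is on the floor beside the table on its +x side. The picture frame is on top of the table, centred.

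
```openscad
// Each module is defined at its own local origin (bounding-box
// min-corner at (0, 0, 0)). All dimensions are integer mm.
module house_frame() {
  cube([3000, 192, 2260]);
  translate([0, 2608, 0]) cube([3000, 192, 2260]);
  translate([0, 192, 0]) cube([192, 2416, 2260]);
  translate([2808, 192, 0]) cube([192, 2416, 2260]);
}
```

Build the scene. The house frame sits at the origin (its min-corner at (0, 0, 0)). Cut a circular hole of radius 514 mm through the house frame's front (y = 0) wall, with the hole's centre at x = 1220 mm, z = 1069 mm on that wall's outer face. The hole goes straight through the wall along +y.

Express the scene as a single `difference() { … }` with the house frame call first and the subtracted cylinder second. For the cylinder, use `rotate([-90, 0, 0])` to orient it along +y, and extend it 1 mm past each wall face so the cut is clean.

difference() {
  house_frame();
  translate([1220, -1, 1069]) rotate([-90, 0, 0]) cylinder(h = 194, r = 514);
}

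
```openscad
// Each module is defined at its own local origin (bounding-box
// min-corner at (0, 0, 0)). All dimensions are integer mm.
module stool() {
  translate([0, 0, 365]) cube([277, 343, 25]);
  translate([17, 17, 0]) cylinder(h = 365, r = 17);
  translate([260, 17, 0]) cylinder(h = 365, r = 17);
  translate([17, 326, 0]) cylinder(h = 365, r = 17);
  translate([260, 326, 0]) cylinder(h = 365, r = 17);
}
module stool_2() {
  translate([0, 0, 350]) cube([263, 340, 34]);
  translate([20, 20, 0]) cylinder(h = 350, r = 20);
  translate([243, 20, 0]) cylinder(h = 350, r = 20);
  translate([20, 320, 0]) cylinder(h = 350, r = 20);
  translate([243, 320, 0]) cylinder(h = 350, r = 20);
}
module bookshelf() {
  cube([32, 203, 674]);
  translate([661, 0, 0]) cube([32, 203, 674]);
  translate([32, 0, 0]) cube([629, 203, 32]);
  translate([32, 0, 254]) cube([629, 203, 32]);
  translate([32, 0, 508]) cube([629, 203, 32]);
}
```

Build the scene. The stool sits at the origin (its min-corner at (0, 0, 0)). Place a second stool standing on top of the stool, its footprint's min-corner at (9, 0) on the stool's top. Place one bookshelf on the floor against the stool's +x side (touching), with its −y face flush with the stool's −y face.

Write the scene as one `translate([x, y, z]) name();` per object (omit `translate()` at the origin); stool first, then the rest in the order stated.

stool();
translate([9, 0, 390]) stool_2();
translate([277, 0, 0]) bookshelf();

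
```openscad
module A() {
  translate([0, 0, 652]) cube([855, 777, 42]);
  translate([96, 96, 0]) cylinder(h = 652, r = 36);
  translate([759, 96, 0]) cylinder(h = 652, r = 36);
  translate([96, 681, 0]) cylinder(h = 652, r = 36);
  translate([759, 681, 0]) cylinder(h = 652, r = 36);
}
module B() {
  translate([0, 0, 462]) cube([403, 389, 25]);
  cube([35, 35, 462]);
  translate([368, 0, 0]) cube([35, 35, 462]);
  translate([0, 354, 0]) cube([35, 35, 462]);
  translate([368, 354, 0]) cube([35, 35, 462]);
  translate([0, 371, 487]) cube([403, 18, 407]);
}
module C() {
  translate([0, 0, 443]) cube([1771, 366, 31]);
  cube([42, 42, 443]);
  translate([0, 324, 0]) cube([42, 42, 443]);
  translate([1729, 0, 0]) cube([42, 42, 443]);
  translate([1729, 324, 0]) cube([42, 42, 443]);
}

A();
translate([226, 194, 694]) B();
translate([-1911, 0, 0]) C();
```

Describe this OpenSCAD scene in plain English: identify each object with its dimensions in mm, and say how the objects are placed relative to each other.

A is a rectangular dining table. The top is 855×777×42 mm with its upper surface at z = 694 mm. It stands on four round legs of 72 mm diameter, each leg's bounding box inset 60 mm from the nearest pair of top edges, running from the floor to the underside of the top.

B is a chair. The seat is a 403×389×25 mm slab with its top at z = 487 mm, on four 35×35 mm corner legs (flush with the seat edges, standing on z = 0). A flat backrest 18 mm thick, 407 mm tall, spans the full seat width and rises from the seat top along its +y edge, rear face flush with the rear of the seat.

C is a bench: a 1771×366 mm seat slab, 31 mm thick, top at z = 474 mm, on four 42×42 mm square legs flush with the seat corners and standing on z = 0.

The chair is on top of the table, centred. The bench is on the floor beside the table on its −x side.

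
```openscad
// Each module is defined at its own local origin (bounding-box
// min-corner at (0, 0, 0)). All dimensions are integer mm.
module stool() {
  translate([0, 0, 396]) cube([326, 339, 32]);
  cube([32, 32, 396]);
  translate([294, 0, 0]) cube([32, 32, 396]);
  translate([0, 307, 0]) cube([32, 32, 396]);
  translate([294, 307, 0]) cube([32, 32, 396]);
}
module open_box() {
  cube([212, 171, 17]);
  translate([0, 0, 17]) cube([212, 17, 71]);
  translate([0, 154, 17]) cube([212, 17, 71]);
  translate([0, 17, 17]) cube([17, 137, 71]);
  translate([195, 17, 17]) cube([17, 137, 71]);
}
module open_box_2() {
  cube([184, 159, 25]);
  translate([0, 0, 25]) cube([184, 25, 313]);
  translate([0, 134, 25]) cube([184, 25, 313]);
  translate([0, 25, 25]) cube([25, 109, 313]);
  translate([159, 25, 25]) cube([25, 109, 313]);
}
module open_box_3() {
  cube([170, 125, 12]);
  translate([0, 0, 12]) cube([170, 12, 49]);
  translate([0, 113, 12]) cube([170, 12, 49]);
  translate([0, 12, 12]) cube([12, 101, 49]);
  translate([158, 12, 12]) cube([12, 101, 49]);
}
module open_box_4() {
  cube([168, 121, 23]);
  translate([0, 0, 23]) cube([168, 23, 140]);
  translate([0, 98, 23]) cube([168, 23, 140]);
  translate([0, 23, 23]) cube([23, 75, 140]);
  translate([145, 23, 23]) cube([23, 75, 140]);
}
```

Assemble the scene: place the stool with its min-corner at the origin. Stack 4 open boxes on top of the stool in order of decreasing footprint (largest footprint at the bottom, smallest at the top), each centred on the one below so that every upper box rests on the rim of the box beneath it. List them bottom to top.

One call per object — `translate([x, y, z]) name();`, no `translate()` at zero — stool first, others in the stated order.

stool();
translate([57, 84, 428]) open_box();
translate([71, 90, 516]) open_box_2();
translate([78, 107, 854]) open_box_3();
translate([79, 109, 915]) open_box_4();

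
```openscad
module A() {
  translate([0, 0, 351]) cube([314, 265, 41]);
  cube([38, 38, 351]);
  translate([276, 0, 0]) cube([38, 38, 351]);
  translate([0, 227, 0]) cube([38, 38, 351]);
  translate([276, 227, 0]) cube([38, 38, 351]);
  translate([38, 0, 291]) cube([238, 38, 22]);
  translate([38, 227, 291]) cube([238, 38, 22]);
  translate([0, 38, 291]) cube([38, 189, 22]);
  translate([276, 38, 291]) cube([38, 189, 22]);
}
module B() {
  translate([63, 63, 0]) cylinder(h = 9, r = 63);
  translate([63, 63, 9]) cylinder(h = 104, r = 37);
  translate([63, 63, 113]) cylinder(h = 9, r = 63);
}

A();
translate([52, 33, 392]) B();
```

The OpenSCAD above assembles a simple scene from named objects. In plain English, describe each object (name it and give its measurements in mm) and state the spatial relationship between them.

A is a four-legged stool. The seat is a 314×265×41 mm slab whose top surface is at z = 392 mm; four square legs, each 38×38 mm in cross-section, run from the floor (z = 0) to the underside of the seat, each flush with a corner of the seat. Four stretchers, 38 mm wide and 22 mm tall, connect adjacent legs with their undersides at z = 291 mm, each running between the inner faces of the legs it joins and aligned with the legs' outer faces on the other axis.

B is a spool: two coaxial disc flanges of radius 63 mm and thickness 9 mm, joined by a core cylinder of radius 37 mm and height 104 mm. The lower flange rests on z = 0 and the three cylinders share a vertical axis.

The spool is on top of the stool.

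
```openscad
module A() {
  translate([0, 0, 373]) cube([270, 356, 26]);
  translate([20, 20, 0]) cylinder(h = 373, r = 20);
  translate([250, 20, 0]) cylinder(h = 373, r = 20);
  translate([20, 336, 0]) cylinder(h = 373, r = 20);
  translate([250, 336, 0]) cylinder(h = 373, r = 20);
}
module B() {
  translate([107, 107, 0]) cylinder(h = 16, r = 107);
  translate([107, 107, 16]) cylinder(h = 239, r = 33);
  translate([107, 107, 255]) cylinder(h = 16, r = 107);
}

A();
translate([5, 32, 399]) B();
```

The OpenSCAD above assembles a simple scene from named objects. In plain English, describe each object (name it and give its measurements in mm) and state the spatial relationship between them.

A is a four-legged stool. The seat is 270×356 mm, 26 mm thick, top at z = 399 mm. It stands on four round legs, each 40 mm in diameter, from z = 0 to the seat underside, each leg's axis is inset half a diameter from the nearest pair of seat edges (so the leg's bounding box is flush with the corner).

B is a spool: two coaxial disc flanges of radius 107 mm and thickness 16 mm, joined by a core cylinder of radius 33 mm and height 239 mm. The lower flange rests on z = 0 and the three cylinders share a vertical axis.

The spool is on top of the stool.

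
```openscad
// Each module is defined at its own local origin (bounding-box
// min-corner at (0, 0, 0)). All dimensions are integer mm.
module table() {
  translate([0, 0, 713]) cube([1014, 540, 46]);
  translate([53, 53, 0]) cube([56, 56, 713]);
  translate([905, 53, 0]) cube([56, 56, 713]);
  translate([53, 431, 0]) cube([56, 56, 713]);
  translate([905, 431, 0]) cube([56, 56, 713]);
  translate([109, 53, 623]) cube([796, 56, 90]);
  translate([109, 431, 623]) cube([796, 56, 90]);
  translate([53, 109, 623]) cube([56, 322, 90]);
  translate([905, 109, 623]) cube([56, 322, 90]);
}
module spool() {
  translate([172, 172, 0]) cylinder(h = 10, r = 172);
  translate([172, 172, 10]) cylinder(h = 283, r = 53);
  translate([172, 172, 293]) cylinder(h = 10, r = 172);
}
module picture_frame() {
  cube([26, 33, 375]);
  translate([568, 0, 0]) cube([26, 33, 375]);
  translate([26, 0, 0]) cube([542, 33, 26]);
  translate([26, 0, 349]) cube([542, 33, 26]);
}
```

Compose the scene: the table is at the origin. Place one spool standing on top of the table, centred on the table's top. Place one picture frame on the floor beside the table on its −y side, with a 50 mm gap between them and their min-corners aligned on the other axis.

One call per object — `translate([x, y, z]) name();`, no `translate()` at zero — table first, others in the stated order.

table();
translate([335, 98, 759]) spool();
translate([0, -83, 0]) picture_frame();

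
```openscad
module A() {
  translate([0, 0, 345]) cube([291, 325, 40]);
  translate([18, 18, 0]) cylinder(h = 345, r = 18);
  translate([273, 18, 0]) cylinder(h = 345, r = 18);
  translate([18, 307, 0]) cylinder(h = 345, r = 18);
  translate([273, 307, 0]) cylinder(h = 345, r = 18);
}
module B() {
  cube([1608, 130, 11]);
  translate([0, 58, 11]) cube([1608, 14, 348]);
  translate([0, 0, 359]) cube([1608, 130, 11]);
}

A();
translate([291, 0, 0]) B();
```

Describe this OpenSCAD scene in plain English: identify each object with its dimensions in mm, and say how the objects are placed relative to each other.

A is a four-legged stool. The seat is 291×325 mm, 40 mm thick, top at z = 385 mm. It stands on four round legs, each 36 mm in diameter, from z = 0 to the seat underside, each leg's axis is inset half a diameter from the nearest pair of seat edges (so the leg's bounding box is flush with the corner).

B is an I-beam lying along x, 1608 mm long. Overall section height 370 mm. Two flanges 130 mm wide (y) and 11 mm thick, one on the floor and one at the top; a web 14 mm thick runs between them, centred on the flange width.

The I-beam is against the stool's +x side, with their −y faces flush.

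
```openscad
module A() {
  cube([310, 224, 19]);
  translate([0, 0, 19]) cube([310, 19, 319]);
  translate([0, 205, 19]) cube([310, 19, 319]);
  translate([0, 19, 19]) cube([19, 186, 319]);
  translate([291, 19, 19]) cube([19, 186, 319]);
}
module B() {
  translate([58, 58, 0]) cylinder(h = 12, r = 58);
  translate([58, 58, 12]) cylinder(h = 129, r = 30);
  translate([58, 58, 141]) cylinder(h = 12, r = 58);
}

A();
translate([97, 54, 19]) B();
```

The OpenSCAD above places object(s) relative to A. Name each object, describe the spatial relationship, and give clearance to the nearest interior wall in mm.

A is an open box. B is a spool. The spool sits inside the open box, centred. The clearance to the nearest interior wall is 35 mm.

Clearances: x = 78, y = 35; minimum 35 mm.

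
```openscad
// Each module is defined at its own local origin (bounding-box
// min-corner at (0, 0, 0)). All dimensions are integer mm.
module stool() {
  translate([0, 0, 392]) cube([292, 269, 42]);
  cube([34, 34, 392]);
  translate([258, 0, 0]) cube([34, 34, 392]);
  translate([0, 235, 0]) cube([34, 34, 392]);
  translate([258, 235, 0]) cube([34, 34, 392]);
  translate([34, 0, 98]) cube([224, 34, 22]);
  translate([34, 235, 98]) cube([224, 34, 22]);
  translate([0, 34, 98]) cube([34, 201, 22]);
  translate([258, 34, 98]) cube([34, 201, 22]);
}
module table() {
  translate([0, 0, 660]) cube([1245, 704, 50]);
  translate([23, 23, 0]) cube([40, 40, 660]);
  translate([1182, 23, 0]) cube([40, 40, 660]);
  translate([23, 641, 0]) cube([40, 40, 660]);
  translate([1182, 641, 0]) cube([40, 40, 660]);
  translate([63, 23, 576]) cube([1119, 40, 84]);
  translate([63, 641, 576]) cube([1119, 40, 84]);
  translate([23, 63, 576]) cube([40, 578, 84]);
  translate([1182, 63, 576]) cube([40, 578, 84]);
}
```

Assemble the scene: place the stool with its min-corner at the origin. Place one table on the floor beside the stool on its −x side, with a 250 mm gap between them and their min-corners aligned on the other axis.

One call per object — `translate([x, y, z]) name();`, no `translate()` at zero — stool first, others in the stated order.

stool();
translate([-1495, 0, 0]) table();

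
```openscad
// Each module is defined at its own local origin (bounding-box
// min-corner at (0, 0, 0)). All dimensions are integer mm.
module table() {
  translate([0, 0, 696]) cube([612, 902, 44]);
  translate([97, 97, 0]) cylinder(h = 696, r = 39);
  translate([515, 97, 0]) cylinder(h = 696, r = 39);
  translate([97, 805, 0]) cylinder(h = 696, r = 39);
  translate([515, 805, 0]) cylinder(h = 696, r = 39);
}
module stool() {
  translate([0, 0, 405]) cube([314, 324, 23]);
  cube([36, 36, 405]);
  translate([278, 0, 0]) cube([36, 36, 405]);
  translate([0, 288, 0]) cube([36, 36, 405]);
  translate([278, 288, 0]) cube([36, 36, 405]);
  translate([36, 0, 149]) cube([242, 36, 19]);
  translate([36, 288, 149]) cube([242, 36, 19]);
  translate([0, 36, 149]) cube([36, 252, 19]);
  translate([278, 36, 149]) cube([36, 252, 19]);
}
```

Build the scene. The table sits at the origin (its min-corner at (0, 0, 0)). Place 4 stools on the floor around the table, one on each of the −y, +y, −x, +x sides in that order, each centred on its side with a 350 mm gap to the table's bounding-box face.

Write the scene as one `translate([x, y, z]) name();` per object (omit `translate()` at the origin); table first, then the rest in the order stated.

table();
translate([149, -674, 0]) stool();
translate([149, 1252, 0]) stool();
translate([-664, 289, 0]) stool();
translate([962, 289, 0]) stool();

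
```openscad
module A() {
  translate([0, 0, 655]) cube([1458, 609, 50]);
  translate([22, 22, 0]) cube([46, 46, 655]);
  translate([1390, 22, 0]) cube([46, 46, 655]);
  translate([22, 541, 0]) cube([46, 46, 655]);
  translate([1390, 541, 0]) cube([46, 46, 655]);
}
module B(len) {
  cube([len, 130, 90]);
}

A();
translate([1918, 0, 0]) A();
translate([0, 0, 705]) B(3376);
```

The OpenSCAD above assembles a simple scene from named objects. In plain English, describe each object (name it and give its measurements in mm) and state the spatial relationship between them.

A is a rectangular dining table. The top is 1458×609×50 mm with its upper surface at z = 705 mm. It stands on four 46×46 mm square legs, each inset 22 mm from the nearest pair of top edges, running from the floor to the underside of the top.

B is a rectangular beam 3376 mm long (x), 130 mm deep (y), 90 mm thick (z).

The beam spans the tops of two tables placed 460 mm apart, resting at z = 705 mm.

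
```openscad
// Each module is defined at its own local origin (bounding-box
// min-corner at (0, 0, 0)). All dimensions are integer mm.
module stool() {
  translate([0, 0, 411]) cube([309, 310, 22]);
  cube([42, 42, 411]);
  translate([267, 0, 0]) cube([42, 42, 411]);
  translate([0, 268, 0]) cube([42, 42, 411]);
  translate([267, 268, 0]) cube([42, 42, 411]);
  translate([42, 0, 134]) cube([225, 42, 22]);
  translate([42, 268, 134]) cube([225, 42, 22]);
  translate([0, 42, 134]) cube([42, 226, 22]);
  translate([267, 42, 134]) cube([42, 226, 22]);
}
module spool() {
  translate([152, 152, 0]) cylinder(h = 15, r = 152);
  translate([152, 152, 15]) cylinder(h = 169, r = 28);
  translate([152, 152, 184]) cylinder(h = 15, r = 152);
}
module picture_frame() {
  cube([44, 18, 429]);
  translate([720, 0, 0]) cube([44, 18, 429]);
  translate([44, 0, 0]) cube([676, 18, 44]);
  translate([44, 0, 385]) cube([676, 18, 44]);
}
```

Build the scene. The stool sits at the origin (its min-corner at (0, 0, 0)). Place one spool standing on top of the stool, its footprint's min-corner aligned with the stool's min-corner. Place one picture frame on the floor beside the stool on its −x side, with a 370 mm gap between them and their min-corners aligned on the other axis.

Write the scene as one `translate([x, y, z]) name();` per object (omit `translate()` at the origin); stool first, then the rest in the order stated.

stool();
translate([0, 0, 433]) spool();
translate([-1134, 0, 0]) picture_frame();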